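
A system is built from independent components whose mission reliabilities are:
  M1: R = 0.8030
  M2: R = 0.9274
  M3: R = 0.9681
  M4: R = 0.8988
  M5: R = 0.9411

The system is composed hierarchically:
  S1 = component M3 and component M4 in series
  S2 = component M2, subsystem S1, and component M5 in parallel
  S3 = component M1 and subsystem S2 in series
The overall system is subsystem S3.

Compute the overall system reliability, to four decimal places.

0.8026

Series (M3 and M4): 0.968100 × 0.898800 = 0.870128
Parallel (M2, [0.870128], and M5): 1 − (1 − 0.927400)(1 − 0.870128)(1 − 0.941100) = 0.999445
Series (M1 and [0.999445]): 0.803000 × 0.999445 = 0.8026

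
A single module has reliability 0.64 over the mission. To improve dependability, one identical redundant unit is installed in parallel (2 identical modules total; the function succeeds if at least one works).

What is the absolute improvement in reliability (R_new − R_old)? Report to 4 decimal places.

R_before = 0.64
R_after = 1 − (1 − 0.64)^2 = 0.8704
ΔR = 0.8704 − 0.64 = 0.2304

0.2304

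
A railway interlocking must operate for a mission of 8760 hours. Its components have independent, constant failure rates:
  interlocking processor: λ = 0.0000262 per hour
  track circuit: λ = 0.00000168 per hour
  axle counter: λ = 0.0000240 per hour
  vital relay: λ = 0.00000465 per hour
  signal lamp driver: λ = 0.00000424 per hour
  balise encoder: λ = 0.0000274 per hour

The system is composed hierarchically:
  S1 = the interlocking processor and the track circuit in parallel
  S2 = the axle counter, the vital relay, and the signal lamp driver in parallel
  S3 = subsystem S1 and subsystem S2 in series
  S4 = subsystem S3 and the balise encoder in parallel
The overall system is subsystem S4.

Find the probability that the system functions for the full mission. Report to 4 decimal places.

0.9993

R(interlocking processor) = exp(−0.0000262 × 8760) = 0.794921
R(track circuit) = exp(−0.00000168 × 8760) = 0.985391
R(axle counter) = exp(−0.0000240 × 8760) = 0.810390
R(vital relay) = exp(−0.00000465 × 8760) = 0.960084
R(signal lamp driver) = exp(−0.00000424 × 8760) = 0.963539
R(balise encoder) = exp(−0.0000274 × 8760) = 0.786609
Parallel (interlocking processor and track circuit): 1 − (1 − 0.794921)(1 − 0.985391) = 0.997004
Parallel (axle counter, vital relay, and signal lamp driver): 1 − (1 − 0.810390)(1 − 0.960084)(1 − 0.963539) = 0.999724
Series ([0.997004] and [0.999724]): 0.997004 × 0.999724 = 0.996729
Parallel ([0.996729] and balise encoder): 1 − (1 − 0.996729)(1 − 0.786609) = 0.9993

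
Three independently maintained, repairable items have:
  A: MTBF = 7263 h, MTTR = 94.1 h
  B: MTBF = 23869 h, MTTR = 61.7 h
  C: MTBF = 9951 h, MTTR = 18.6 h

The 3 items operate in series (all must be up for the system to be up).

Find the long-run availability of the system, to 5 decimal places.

A(A) = MTBF/(MTBF+MTTR) = 7263/(7263+94.1) = 0.987210
A(B) = MTBF/(MTBF+MTTR) = 23869/(23869+61.7) = 0.997422
A(C) = MTBF/(MTBF+MTTR) = 9951/(9951+18.6) = 0.998134
Series availability: 0.987210 × 0.997422 × 0.998134 = 0.98283

0.98283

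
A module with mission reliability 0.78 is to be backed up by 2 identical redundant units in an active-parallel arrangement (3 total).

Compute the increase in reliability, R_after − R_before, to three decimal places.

0.209

R_before = 0.78
R_after = 1 − (1 − 0.78)^3 = 0.989
ΔR = 0.989 − 0.78 = 0.209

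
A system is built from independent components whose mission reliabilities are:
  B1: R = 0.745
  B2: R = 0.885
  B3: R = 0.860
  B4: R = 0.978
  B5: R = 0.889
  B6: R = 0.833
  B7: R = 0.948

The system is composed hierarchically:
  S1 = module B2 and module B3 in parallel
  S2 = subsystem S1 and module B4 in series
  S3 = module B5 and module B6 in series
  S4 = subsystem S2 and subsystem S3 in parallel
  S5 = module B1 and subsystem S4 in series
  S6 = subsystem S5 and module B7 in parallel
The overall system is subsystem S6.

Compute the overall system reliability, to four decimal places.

0.9864

Parallel (B2 and B3): 1 − (1 − 0.885000)(1 − 0.860000) = 0.983900
Series ([0.983900] and B4): 0.983900 × 0.978000 = 0.962254
Series (B5 and B6): 0.889000 × 0.833000 = 0.740537
Parallel ([0.962254] and [0.740537]): 1 − (1 − 0.962254)(1 − 0.740537) = 0.990206
Series (B1 and [0.990206]): 0.745000 × 0.990206 = 0.737703
Parallel ([0.737703] and B7): 1 − (1 − 0.737703)(1 − 0.948000) = 0.9864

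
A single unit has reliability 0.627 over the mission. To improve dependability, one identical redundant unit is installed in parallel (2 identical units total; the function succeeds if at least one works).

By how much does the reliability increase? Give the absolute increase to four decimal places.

R_before = 0.627
R_after = 1 − (1 − 0.627)^2 = 0.8609
ΔR = 0.8609 − 0.627 = 0.2339

0.2339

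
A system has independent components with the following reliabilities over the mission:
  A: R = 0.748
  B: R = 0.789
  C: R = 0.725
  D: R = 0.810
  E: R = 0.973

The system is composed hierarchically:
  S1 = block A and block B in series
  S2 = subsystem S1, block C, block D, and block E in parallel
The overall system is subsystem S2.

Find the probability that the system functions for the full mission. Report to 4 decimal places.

Series (A and B): 0.748000 × 0.789000 = 0.590172
Parallel ([0.590172], C, D, and E): 1 − (1 − 0.590172)(1 − 0.725000)(1 − 0.810000)(1 − 0.973000) = 0.9994

0.9994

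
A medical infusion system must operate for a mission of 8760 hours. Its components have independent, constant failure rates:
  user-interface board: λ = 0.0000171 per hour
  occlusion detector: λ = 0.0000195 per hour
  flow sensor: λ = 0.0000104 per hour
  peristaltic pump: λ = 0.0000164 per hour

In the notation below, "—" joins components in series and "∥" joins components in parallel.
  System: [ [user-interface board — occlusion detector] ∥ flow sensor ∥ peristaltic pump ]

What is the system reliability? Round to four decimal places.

R(user-interface board) = exp(−0.0000171 × 8760) = 0.860884
R(occlusion detector) = exp(−0.0000195 × 8760) = 0.842973
R(flow sensor) = exp(−0.0000104 × 8760) = 0.912923
R(peristaltic pump) = exp(−0.0000164 × 8760) = 0.866179
Series (user-interface board and occlusion detector): 0.860884 × 0.842973 = 0.725702
Parallel ([0.725702], flow sensor, and peristaltic pump): 1 − (1 − 0.725702)(1 − 0.912923)(1 − 0.866179) = 0.9968

0.9968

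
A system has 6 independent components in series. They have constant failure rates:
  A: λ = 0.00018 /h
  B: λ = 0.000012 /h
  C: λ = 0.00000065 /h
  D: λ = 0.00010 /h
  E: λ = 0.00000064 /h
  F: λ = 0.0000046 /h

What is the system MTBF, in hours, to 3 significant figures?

3360

Series of exponential components: λ_sys = Σ λ_i
λ_sys = 0.00018 + 0.000012 + 0.00000065 + 0.00010 + 0.00000064 + 0.0000046 = 2.9789e-04 /h
MTBF = 1 / λ_sys = 3360 h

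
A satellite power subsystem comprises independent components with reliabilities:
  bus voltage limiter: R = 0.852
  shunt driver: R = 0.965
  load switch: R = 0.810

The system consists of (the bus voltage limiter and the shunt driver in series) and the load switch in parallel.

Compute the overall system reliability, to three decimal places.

0.966

Series (bus voltage limiter and shunt driver): 0.85200 × 0.96500 = 0.82218
Parallel ([0.82218] and load switch): 1 − (1 − 0.82218)(1 − 0.81000) = 0.966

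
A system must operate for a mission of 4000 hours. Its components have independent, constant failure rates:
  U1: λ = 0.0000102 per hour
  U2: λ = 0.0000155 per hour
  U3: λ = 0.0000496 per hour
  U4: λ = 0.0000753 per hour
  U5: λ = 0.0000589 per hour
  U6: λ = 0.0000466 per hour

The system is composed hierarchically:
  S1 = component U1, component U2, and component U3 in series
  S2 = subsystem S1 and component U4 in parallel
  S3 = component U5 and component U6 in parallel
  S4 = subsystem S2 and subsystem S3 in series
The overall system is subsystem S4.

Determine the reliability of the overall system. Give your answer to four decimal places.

R(U1) = exp(−0.0000102 × 4000) = 0.960021
R(U2) = exp(−0.0000155 × 4000) = 0.939883
R(U3) = exp(−0.0000496 × 4000) = 0.820042
R(U4) = exp(−0.0000753 × 4000) = 0.739930
R(U5) = exp(−0.0000589 × 4000) = 0.790097
R(U6) = exp(−0.0000466 × 4000) = 0.829942
Series (U1, U2, and U3): 0.960021 × 0.939883 × 0.820042 = 0.739930
Parallel ([0.739930] and U4): 1 − (1 − 0.739930)(1 − 0.739930) = 0.932364
Parallel (U5 and U6): 1 − (1 − 0.790097)(1 − 0.829942) = 0.964304
Series ([0.932364] and [0.964304]): 0.932364 × 0.964304 = 0.8991

0.8991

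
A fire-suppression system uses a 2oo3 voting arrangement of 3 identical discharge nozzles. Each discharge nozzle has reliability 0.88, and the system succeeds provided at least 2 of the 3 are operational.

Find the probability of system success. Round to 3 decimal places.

0.960

R = Σ_{i=2}^{3} C(3,i) p^i (1−p)^{3−i} with p = 0.88
C(3,2)·0.88^2·0.12^1 = 0.27878
C(3,3)·0.88^3·0.12^0 = 0.68147
Sum = 0.960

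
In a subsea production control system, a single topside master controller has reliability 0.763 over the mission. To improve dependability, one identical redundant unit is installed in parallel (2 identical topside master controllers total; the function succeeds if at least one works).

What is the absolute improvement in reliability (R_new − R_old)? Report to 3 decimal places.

0.181

R_before = 0.763
R_after = 1 − (1 − 0.763)^2 = 0.944
ΔR = 0.944 − 0.763 = 0.181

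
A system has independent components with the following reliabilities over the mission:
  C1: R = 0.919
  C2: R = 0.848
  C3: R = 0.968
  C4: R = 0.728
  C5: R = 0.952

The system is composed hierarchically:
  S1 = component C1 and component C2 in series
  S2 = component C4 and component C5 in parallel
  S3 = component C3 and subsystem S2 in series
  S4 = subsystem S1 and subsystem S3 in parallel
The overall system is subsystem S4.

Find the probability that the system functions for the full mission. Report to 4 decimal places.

0.9901

Series (C1 and C2): 0.919000 × 0.848000 = 0.779312
Parallel (C4 and C5): 1 − (1 − 0.728000)(1 − 0.952000) = 0.986944
Series (C3 and [0.986944]): 0.968000 × 0.986944 = 0.955362
Parallel ([0.779312] and [0.955362]): 1 − (1 − 0.779312)(1 − 0.955362) = 0.9901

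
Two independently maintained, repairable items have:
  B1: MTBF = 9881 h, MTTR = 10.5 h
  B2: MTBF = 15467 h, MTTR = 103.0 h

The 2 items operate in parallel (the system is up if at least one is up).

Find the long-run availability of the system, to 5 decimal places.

0.99999

A(B1) = MTBF/(MTBF+MTTR) = 9881/(9881+10.5) = 0.998938
A(B2) = MTBF/(MTBF+MTTR) = 15467/(15467+103.0) = 0.993385
Parallel availability: 1 − (1 − 0.998938)(1 − 0.993385) = 0.99999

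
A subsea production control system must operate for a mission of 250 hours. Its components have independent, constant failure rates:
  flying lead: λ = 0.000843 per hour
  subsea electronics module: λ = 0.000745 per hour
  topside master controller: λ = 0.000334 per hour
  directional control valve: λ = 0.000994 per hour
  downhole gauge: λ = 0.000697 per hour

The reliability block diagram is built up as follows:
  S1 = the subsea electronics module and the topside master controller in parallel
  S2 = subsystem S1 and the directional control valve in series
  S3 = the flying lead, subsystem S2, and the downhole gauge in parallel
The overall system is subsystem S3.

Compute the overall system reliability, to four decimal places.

0.9930

R(flying lead) = exp(−0.000843 × 250) = 0.809977
R(subsea electronics module) = exp(−0.000745 × 250) = 0.830066
R(topside master controller) = exp(−0.000334 × 250) = 0.919891
R(directional control valve) = exp(−0.000994 × 250) = 0.779970
R(downhole gauge) = exp(−0.000697 × 250) = 0.840087
Parallel (subsea electronics module and topside master controller): 1 − (1 − 0.830066)(1 − 0.919891) = 0.986387
Series ([0.986387] and directional control valve): 0.986387 × 0.779970 = 0.769352
Parallel (flying lead, [0.769352], and downhole gauge): 1 − (1 − 0.809977)(1 − 0.769352)(1 − 0.840087) = 0.9930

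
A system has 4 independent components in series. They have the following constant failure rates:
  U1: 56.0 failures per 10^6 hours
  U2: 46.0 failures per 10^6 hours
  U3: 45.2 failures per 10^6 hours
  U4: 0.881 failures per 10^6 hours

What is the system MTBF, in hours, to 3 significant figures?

6750

Series of exponential components: λ_sys = Σ λ_i
λ_sys = 0.0000560 + 0.0000460 + 0.0000452 + 0.000000881 = 1.4808e-04 /h
MTBF = 1 / λ_sys = 6750 h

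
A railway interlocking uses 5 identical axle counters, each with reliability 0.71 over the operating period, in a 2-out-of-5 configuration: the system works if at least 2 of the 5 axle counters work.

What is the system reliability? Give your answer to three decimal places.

0.973

R = Σ_{i=2}^{5} C(5,i) p^i (1−p)^{5−i} with p = 0.71
C(5,2)·0.71^2·0.29^3 = 0.12294
C(5,3)·0.71^3·0.29^2 = 0.30100
C(5,4)·0.71^4·0.29^1 = 0.36847
C(5,5)·0.71^5·0.29^0 = 0.18042
Sum = 0.973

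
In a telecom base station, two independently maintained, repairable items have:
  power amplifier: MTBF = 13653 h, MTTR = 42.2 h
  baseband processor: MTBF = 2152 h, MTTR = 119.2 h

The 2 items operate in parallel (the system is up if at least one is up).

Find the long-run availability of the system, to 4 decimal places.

A(power amplifier) = MTBF/(MTBF+MTTR) = 13653/(13653+42.2) = 0.996919
A(baseband processor) = MTBF/(MTBF+MTTR) = 2152/(2152+119.2) = 0.947517
Parallel availability: 1 − (1 − 0.996919)(1 − 0.947517) = 0.9998

0.9998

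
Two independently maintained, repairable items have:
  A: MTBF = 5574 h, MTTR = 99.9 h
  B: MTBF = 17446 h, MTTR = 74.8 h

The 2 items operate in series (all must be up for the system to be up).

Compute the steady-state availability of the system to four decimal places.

0.9782

A(A) = MTBF/(MTBF+MTTR) = 5574/(5574+99.9) = 0.982393
A(B) = MTBF/(MTBF+MTTR) = 17446/(17446+74.8) = 0.995731
Series availability: 0.982393 × 0.995731 = 0.9782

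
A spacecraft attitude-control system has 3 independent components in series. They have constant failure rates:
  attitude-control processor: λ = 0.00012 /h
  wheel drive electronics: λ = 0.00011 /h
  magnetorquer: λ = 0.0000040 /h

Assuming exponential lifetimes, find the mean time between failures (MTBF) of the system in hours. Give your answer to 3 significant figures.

Series of exponential components: λ_sys = Σ λ_i
λ_sys = 0.00012 + 0.00011 + 0.0000040 = 2.3400e-04 /h
MTBF = 1 / λ_sys = 4270 h

4270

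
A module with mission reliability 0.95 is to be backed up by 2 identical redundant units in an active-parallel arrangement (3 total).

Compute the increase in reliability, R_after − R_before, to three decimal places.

R_before = 0.95
R_after = 1 − (1 − 0.95)^3 = 1.000
ΔR = 1.000 − 0.95 = 0.050

0.050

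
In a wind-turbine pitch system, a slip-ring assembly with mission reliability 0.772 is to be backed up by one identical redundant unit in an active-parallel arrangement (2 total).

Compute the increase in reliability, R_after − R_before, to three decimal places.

0.176

R_before = 0.772
R_after = 1 − (1 − 0.772)^2 = 0.948
ΔR = 0.948 − 0.772 = 0.176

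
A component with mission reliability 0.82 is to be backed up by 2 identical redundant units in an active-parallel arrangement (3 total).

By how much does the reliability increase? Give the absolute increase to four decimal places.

0.1742

R_before = 0.82
R_after = 1 − (1 − 0.82)^3 = 0.9942
ΔR = 0.9942 − 0.82 = 0.1742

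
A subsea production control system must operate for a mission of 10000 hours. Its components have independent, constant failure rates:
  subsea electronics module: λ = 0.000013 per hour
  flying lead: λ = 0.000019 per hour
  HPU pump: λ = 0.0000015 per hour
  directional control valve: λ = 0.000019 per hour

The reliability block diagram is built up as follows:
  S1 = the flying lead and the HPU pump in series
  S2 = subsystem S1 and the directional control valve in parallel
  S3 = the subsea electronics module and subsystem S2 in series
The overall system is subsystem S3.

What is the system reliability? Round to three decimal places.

R(subsea electronics module) = exp(−0.000013 × 10000) = 0.87810
R(flying lead) = exp(−0.000019 × 10000) = 0.82696
R(HPU pump) = exp(−0.0000015 × 10000) = 0.98511
R(directional control valve) = exp(−0.000019 × 10000) = 0.82696
Series (flying lead and HPU pump): 0.82696 × 0.98511 = 0.81465
Parallel ([0.81465] and directional control valve): 1 − (1 − 0.81465)(1 − 0.82696) = 0.96793
Series (subsea electronics module and [0.96793]): 0.87810 × 0.96793 = 0.850

0.850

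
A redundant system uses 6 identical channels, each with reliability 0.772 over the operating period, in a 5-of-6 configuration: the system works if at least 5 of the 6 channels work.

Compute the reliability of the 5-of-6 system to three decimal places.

0.587

R = Σ_{i=5}^{6} C(6,i) p^i (1−p)^{6−i} with p = 0.772
C(6,5)·0.772^5·0.228^1 = 0.37512
C(6,6)·0.772^6·0.228^0 = 0.21169
Sum = 0.587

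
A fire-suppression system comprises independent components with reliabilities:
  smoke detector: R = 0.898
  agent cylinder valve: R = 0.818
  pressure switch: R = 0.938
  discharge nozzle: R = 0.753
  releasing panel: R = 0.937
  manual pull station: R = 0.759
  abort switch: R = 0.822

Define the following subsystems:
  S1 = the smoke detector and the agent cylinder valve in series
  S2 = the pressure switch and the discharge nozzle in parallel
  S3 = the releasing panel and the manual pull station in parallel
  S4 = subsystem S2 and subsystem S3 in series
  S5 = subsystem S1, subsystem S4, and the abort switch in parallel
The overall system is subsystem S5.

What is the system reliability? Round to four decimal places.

Series (smoke detector and agent cylinder valve): 0.898000 × 0.818000 = 0.734564
Parallel (pressure switch and discharge nozzle): 1 − (1 − 0.938000)(1 − 0.753000) = 0.984686
Parallel (releasing panel and manual pull station): 1 − (1 − 0.937000)(1 − 0.759000) = 0.984817
Series ([0.984686] and [0.984817]): 0.984686 × 0.984817 = 0.969736
Parallel ([0.734564], [0.969736], and abort switch): 1 − (1 − 0.734564)(1 − 0.969736)(1 − 0.822000) = 0.9986

0.9986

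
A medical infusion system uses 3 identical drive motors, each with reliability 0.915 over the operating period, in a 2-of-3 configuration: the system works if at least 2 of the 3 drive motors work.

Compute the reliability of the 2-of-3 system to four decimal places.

R = Σ_{i=2}^{3} C(3,i) p^i (1−p)^{3−i} with p = 0.915
C(3,2)·0.915^2·0.085^1 = 0.213492
C(3,3)·0.915^3·0.085^0 = 0.766061
Sum = 0.9796

0.9796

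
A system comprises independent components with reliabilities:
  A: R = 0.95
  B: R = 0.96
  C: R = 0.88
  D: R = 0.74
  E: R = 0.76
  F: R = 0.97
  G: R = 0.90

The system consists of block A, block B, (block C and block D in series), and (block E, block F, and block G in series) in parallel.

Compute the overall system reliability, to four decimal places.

Series (C and D): 0.880000 × 0.740000 = 0.651200
Series (E, F, and G): 0.760000 × 0.970000 × 0.900000 = 0.663480
Parallel (A, B, [0.651200], and [0.663480]): 1 − (1 − 0.950000)(1 − 0.960000)(1 − 0.651200)(1 − 0.663480) = 0.9998

0.9998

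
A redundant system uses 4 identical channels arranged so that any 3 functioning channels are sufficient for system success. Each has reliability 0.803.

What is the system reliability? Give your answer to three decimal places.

0.824

R = Σ_{i=3}^{4} C(4,i) p^i (1−p)^{4−i} with p = 0.803
C(4,3)·0.803^3·0.197^1 = 0.40801
C(4,4)·0.803^4·0.197^0 = 0.41578
Sum = 0.824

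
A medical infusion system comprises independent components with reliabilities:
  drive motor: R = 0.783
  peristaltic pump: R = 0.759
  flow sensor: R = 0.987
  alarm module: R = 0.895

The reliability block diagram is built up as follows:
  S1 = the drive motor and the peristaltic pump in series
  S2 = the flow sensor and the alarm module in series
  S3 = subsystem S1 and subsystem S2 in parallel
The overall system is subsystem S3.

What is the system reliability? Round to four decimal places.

0.9527

Series (drive motor and peristaltic pump): 0.783000 × 0.759000 = 0.594297
Series (flow sensor and alarm module): 0.987000 × 0.895000 = 0.883365
Parallel ([0.594297] and [0.883365]): 1 − (1 − 0.594297)(1 − 0.883365) = 0.9527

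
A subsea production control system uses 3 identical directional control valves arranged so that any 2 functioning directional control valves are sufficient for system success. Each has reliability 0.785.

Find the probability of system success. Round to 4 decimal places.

0.8812

R = Σ_{i=2}^{3} C(3,i) p^i (1−p)^{3−i} with p = 0.785
C(3,2)·0.785^2·0.215^1 = 0.397465
C(3,3)·0.785^3·0.215^0 = 0.483737
Sum = 0.8812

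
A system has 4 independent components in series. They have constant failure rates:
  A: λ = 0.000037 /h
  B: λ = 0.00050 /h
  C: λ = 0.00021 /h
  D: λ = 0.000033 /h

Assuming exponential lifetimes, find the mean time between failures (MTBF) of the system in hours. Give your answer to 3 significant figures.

1280

Series of exponential components: λ_sys = Σ λ_i
λ_sys = 0.000037 + 0.00050 + 0.00021 + 0.000033 = 7.8000e-04 /h
MTBF = 1 / λ_sys = 1280 h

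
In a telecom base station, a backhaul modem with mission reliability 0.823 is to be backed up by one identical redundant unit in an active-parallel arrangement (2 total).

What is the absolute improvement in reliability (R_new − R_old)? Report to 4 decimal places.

0.1457

R_before = 0.823
R_after = 1 − (1 − 0.823)^2 = 0.9687
ΔR = 0.9687 − 0.823 = 0.1457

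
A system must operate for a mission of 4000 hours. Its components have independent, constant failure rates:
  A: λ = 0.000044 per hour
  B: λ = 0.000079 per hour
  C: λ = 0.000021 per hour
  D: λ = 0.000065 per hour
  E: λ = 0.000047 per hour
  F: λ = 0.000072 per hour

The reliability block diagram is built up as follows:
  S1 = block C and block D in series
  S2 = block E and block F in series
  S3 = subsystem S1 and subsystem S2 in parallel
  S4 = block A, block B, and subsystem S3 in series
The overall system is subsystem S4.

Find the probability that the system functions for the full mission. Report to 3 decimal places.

R(A) = exp(−0.000044 × 4000) = 0.83862
R(B) = exp(−0.000079 × 4000) = 0.72906
R(C) = exp(−0.000021 × 4000) = 0.91943
R(D) = exp(−0.000065 × 4000) = 0.77105
R(E) = exp(−0.000047 × 4000) = 0.82861
R(F) = exp(−0.000072 × 4000) = 0.74976
Series (C and D): 0.91943 × 0.77105 = 0.70893
Series (E and F): 0.82861 × 0.74976 = 0.62126
Parallel ([0.70893] and [0.62126]): 1 − (1 − 0.70893)(1 − 0.62126) = 0.88976
Series (A, B, and [0.88976]): 0.83862 × 0.72906 × 0.88976 = 0.544

0.544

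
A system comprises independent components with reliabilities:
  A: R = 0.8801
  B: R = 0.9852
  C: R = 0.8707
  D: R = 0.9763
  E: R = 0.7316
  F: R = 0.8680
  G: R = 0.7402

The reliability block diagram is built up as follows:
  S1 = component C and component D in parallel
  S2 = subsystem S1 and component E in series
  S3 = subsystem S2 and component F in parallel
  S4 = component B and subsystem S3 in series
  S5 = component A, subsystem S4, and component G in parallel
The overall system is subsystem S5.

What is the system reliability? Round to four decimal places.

Parallel (C and D): 1 − (1 − 0.870700)(1 − 0.976300) = 0.996936
Series ([0.996936] and E): 0.996936 × 0.731600 = 0.729358
Parallel ([0.729358] and F): 1 − (1 − 0.729358)(1 − 0.868000) = 0.964275
Series (B and [0.964275]): 0.985200 × 0.964275 = 0.950004
Parallel (A, [0.950004], and G): 1 − (1 − 0.880100)(1 − 0.950004)(1 − 0.740200) = 0.9984

0.9984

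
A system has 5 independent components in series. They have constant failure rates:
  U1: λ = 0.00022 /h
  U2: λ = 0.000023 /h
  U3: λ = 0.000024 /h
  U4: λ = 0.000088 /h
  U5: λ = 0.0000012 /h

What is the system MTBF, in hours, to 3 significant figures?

2810

Series of exponential components: λ_sys = Σ λ_i
λ_sys = 0.00022 + 0.000023 + 0.000024 + 0.000088 + 0.0000012 = 3.5620e-04 /h
MTBF = 1 / λ_sys = 2810 h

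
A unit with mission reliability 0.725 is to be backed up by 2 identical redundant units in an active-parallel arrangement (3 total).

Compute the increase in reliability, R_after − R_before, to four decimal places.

R_before = 0.725
R_after = 1 − (1 − 0.725)^3 = 0.9792
ΔR = 0.9792 − 0.725 = 0.2542

0.2542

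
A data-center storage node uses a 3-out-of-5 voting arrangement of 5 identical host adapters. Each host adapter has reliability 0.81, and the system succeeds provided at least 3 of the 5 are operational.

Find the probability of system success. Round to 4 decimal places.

R = Σ_{i=3}^{5} C(5,i) p^i (1−p)^{5−i} with p = 0.81
C(5,3)·0.81^3·0.19^2 = 0.191850
C(5,4)·0.81^4·0.19^1 = 0.408944
C(5,5)·0.81^5·0.19^0 = 0.348678
Sum = 0.9495

0.9495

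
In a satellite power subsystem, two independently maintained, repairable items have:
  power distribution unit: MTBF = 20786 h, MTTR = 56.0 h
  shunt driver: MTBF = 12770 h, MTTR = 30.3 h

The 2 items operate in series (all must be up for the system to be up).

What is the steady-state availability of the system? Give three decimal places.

A(power distribution unit) = MTBF/(MTBF+MTTR) = 20786/(20786+56.0) = 0.997313
A(shunt driver) = MTBF/(MTBF+MTTR) = 12770/(12770+30.3) = 0.997633
Series availability: 0.997313 × 0.997633 = 0.995

0.995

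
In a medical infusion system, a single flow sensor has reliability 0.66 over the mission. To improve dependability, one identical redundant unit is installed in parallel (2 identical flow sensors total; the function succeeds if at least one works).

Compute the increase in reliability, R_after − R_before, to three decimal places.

R_before = 0.66
R_after = 1 − (1 − 0.66)^2 = 0.884
ΔR = 0.884 − 0.66 = 0.224

0.224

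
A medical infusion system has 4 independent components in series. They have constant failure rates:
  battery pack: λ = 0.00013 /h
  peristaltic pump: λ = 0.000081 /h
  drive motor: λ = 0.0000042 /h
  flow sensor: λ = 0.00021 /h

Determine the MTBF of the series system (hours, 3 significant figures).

2350

Series of exponential components: λ_sys = Σ λ_i
λ_sys = 0.00013 + 0.000081 + 0.0000042 + 0.00021 = 4.2520e-04 /h
MTBF = 1 / λ_sys = 2350 h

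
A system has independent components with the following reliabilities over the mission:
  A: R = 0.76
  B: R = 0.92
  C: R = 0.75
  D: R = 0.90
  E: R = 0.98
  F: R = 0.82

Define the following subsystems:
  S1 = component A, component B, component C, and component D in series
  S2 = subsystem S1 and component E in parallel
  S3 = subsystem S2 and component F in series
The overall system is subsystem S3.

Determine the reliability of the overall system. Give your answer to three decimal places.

0.811

Series (A, B, C, and D): 0.76000 × 0.92000 × 0.75000 × 0.90000 = 0.47196
Parallel ([0.47196] and E): 1 − (1 − 0.47196)(1 − 0.98000) = 0.98944
Series ([0.98944] and F): 0.98944 × 0.82000 = 0.811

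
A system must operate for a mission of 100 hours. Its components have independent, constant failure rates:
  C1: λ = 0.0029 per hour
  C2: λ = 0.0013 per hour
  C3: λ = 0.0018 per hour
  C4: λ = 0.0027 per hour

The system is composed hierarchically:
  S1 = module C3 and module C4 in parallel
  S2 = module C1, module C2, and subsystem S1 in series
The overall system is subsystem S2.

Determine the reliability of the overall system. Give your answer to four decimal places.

R(C1) = exp(−0.0029 × 100) = 0.748264
R(C2) = exp(−0.0013 × 100) = 0.878095
R(C3) = exp(−0.0018 × 100) = 0.835270
R(C4) = exp(−0.0027 × 100) = 0.763379
Parallel (C3 and C4): 1 − (1 − 0.835270)(1 − 0.763379) = 0.961021
Series (C1, C2, and [0.961021]): 0.748264 × 0.878095 × 0.961021 = 0.6314

0.6314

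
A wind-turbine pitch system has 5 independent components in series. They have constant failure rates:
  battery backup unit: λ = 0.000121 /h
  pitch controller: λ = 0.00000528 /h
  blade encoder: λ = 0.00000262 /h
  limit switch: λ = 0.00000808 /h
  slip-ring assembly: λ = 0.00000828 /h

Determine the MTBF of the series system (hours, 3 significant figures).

6880

Series of exponential components: λ_sys = Σ λ_i
λ_sys = 0.000121 + 0.00000528 + 0.00000262 + 0.00000808 + 0.00000828 = 1.4526e-04 /h
MTBF = 1 / λ_sys = 6880 h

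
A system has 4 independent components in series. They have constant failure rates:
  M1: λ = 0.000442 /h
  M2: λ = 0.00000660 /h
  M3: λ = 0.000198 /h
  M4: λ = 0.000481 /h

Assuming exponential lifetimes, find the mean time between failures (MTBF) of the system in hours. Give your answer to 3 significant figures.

887

Series of exponential components: λ_sys = Σ λ_i
λ_sys = 0.000442 + 0.00000660 + 0.000198 + 0.000481 = 1.1276e-03 /h
MTBF = 1 / λ_sys = 887 h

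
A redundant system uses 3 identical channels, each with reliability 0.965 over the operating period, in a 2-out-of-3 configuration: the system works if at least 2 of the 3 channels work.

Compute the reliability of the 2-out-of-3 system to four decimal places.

0.9964

R = Σ_{i=2}^{3} C(3,i) p^i (1−p)^{3−i} with p = 0.965
C(3,2)·0.965^2·0.035^1 = 0.097779
C(3,3)·0.965^3·0.035^0 = 0.898632
Sum = 0.9964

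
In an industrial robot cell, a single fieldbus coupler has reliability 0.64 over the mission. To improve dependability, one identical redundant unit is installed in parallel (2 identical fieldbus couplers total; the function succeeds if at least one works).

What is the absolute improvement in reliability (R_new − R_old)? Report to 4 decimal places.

R_before = 0.64
R_after = 1 − (1 − 0.64)^2 = 0.8704
ΔR = 0.8704 − 0.64 = 0.2304

0.2304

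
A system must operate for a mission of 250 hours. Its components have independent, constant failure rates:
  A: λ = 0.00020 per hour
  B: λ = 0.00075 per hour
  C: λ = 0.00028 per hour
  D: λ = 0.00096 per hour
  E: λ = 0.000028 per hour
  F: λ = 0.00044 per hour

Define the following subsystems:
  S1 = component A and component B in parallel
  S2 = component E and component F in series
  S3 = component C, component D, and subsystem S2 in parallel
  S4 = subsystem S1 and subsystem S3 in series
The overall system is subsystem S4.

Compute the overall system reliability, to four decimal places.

0.9901

R(A) = exp(−0.00020 × 250) = 0.951229
R(B) = exp(−0.00075 × 250) = 0.829029
R(C) = exp(−0.00028 × 250) = 0.932394
R(D) = exp(−0.00096 × 250) = 0.786628
R(E) = exp(−0.000028 × 250) = 0.993024
R(F) = exp(−0.00044 × 250) = 0.895834
Parallel (A and B): 1 − (1 − 0.951229)(1 − 0.829029) = 0.991662
Series (E and F): 0.993024 × 0.895834 = 0.889585
Parallel (C, D, and [0.889585]): 1 − (1 − 0.932394)(1 − 0.786628)(1 − 0.889585) = 0.998407
Series ([0.991662] and [0.998407]): 0.991662 × 0.998407 = 0.9901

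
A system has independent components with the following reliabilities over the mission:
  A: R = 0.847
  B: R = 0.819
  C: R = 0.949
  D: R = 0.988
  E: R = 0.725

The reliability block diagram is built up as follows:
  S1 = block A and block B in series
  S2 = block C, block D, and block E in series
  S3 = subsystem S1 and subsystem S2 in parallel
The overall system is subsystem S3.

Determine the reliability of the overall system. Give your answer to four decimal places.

Series (A and B): 0.847000 × 0.819000 = 0.693693
Series (C, D, and E): 0.949000 × 0.988000 × 0.725000 = 0.679769
Parallel ([0.693693] and [0.679769]): 1 − (1 − 0.693693)(1 − 0.679769) = 0.9019

0.9019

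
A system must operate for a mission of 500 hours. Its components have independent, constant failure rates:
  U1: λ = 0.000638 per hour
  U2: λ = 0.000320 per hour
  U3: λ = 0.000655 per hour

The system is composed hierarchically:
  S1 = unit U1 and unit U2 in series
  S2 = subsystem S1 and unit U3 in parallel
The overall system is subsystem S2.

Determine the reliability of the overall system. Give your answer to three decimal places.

R(U1) = exp(−0.000638 × 500) = 0.72688
R(U2) = exp(−0.000320 × 500) = 0.85214
R(U3) = exp(−0.000655 × 500) = 0.72072
Series (U1 and U2): 0.72688 × 0.85214 = 0.61940
Parallel ([0.61940] and U3): 1 − (1 − 0.61940)(1 − 0.72072) = 0.894

0.894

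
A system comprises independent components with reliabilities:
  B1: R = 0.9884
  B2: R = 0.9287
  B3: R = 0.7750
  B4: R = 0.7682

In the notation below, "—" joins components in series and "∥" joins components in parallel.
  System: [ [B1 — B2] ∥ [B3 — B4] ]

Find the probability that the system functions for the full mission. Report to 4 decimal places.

Series (B1 and B2): 0.988400 × 0.928700 = 0.917927
Series (B3 and B4): 0.775000 × 0.768200 = 0.595355
Parallel ([0.917927] and [0.595355]): 1 − (1 − 0.917927)(1 − 0.595355) = 0.9668

0.9668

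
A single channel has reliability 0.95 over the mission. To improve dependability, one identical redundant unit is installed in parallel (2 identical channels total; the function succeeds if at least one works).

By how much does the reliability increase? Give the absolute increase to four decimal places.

R_before = 0.95
R_after = 1 − (1 − 0.95)^2 = 0.9975
ΔR = 0.9975 − 0.95 = 0.0475

0.0475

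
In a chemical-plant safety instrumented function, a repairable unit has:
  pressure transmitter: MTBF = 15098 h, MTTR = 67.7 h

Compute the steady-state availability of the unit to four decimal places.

0.9955

A(pressure transmitter) = MTBF/(MTBF+MTTR) = 15098/(15098+67.7) = 0.9955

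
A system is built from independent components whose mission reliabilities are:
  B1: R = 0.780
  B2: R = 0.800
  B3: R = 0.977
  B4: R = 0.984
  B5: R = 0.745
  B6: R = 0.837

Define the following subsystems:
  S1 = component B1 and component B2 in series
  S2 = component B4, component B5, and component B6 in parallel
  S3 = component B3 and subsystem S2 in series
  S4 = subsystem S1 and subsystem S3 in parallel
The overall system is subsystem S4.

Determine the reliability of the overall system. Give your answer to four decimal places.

0.9911

Series (B1 and B2): 0.780000 × 0.800000 = 0.624000
Parallel (B4, B5, and B6): 1 − (1 − 0.984000)(1 − 0.745000)(1 − 0.837000) = 0.999335
Series (B3 and [0.999335]): 0.977000 × 0.999335 = 0.976350
Parallel ([0.624000] and [0.976350]): 1 − (1 − 0.624000)(1 − 0.976350) = 0.9911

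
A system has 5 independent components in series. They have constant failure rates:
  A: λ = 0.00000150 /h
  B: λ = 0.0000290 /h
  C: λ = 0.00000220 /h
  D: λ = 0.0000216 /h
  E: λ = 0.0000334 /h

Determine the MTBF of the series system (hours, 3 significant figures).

Series of exponential components: λ_sys = Σ λ_i
λ_sys = 0.00000150 + 0.0000290 + 0.00000220 + 0.0000216 + 0.0000334 = 8.7700e-05 /h
MTBF = 1 / λ_sys = 11400 h

11400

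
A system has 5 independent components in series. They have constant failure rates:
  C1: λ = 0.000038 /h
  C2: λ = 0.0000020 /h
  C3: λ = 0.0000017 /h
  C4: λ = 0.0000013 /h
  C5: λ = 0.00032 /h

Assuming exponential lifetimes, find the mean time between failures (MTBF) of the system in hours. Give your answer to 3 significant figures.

Series of exponential components: λ_sys = Σ λ_i
λ_sys = 0.000038 + 0.0000020 + 0.0000017 + 0.0000013 + 0.00032 = 3.6300e-04 /h
MTBF = 1 / λ_sys = 2750 h

2750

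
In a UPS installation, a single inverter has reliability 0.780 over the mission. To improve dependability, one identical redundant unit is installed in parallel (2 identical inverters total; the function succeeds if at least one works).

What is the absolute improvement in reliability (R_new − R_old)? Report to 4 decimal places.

R_before = 0.780
R_after = 1 − (1 − 0.780)^2 = 0.9516
ΔR = 0.9516 − 0.780 = 0.1716

0.1716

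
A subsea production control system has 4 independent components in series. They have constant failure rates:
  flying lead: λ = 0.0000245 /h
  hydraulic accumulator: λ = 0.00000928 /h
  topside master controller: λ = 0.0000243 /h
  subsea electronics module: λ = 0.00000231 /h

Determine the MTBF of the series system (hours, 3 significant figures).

16600

Series of exponential components: λ_sys = Σ λ_i
λ_sys = 0.0000245 + 0.00000928 + 0.0000243 + 0.00000231 = 6.0390e-05 /h
MTBF = 1 / λ_sys = 16600 h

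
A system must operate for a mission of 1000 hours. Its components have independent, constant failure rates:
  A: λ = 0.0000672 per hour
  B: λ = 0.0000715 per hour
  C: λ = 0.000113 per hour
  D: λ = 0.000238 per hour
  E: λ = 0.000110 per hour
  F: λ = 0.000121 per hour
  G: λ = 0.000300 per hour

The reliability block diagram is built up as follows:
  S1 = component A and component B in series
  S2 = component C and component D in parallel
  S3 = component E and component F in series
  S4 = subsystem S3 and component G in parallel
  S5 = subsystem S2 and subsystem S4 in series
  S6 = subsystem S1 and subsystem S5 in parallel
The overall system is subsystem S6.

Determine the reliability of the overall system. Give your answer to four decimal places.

R(A) = exp(−0.0000672 × 1000) = 0.935008
R(B) = exp(−0.0000715 × 1000) = 0.930996
R(C) = exp(−0.000113 × 1000) = 0.893151
R(D) = exp(−0.000238 × 1000) = 0.788203
R(E) = exp(−0.000110 × 1000) = 0.895834
R(F) = exp(−0.000121 × 1000) = 0.886034
R(G) = exp(−0.000300 × 1000) = 0.740818
Series (A and B): 0.935008 × 0.930996 = 0.870489
Parallel (C and D): 1 − (1 − 0.893151)(1 − 0.788203) = 0.977370
Series (E and F): 0.895834 × 0.886034 = 0.793739
Parallel ([0.793739] and G): 1 − (1 − 0.793739)(1 − 0.740818) = 0.946541
Series ([0.977370] and [0.946541]): 0.977370 × 0.946541 = 0.925121
Parallel ([0.870489] and [0.925121]): 1 − (1 − 0.870489)(1 − 0.925121) = 0.9903

0.9903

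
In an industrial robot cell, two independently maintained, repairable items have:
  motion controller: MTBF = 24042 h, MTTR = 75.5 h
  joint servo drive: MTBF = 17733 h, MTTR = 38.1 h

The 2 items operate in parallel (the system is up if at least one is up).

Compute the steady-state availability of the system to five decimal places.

A(motion controller) = MTBF/(MTBF+MTTR) = 24042/(24042+75.5) = 0.996869
A(joint servo drive) = MTBF/(MTBF+MTTR) = 17733/(17733+38.1) = 0.997856
Parallel availability: 1 − (1 − 0.996869)(1 − 0.997856) = 0.99999

0.99999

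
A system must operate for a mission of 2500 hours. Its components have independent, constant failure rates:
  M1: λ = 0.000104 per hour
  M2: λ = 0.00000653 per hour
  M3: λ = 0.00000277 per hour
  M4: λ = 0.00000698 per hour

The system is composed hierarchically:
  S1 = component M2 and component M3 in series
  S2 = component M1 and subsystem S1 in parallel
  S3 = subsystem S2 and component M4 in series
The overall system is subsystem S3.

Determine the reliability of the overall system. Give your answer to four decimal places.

0.9775

R(M1) = exp(−0.000104 × 2500) = 0.771052
R(M2) = exp(−0.00000653 × 2500) = 0.983808
R(M3) = exp(−0.00000277 × 2500) = 0.993099
R(M4) = exp(−0.00000698 × 2500) = 0.982701
Series (M2 and M3): 0.983808 × 0.993099 = 0.977019
Parallel (M1 and [0.977019]): 1 − (1 − 0.771052)(1 − 0.977019) = 0.994739
Series ([0.994739] and M4): 0.994739 × 0.982701 = 0.9775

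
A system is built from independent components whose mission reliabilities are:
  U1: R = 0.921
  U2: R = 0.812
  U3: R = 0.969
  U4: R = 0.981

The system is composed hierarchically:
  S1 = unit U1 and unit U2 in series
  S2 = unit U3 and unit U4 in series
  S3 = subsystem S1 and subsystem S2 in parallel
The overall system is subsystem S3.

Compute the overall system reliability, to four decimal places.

0.9875

Series (U1 and U2): 0.921000 × 0.812000 = 0.747852
Series (U3 and U4): 0.969000 × 0.981000 = 0.950589
Parallel ([0.747852] and [0.950589]): 1 − (1 − 0.747852)(1 − 0.950589) = 0.9875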